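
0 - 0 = 0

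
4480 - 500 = 3980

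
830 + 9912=10742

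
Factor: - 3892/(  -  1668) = 3^(-1) * 7^1 = 7/3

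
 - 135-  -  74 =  - 61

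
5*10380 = 51900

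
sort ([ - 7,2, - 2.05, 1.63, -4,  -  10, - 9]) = [-10, - 9, -7,  -  4,- 2.05,1.63, 2]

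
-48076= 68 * ( - 707 )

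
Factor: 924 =2^2*3^1*7^1 * 11^1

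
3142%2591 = 551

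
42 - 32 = 10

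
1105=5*221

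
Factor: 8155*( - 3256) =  - 26552680 = - 2^3*5^1*7^1*11^1*37^1*233^1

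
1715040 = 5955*288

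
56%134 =56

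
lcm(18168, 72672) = 72672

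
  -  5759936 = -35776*161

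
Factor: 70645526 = 2^1*7^1*277^1*18217^1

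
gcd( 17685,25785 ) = 135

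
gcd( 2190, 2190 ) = 2190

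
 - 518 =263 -781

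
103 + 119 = 222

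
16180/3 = 16180/3 = 5393.33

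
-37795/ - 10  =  7559/2=3779.50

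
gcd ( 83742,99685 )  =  1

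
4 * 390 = 1560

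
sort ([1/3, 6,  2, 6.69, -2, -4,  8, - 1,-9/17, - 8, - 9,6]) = [ - 9, - 8,  -  4 , - 2, -1  , -9/17,  1/3,2,  6,6, 6.69,8]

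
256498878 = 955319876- 698820998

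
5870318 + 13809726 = 19680044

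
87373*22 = 1922206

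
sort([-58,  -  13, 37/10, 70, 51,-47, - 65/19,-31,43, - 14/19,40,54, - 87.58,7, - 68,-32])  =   [ - 87.58, - 68,-58,  -  47, - 32,-31,-13, - 65/19,-14/19,37/10,  7,40 , 43 , 51, 54,70 ]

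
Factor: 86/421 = 2^1 *43^1*421^(-1 ) 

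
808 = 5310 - 4502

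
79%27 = 25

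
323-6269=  - 5946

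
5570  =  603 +4967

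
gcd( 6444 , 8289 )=9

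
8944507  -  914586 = 8029921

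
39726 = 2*19863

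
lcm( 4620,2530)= 106260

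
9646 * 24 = 231504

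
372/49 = 7 + 29/49 = 7.59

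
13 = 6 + 7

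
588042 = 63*9334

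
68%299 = 68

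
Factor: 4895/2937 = 3^ ( - 1 )*5^1 = 5/3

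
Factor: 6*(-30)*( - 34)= 2^3*3^2*5^1 * 17^1  =  6120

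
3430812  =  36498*94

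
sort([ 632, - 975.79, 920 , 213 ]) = [ - 975.79, 213,  632, 920]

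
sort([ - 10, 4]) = [ - 10,4]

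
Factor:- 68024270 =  - 2^1*5^1*6802427^1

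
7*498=3486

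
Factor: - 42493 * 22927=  - 11^1*101^1 * 227^1*3863^1 = - 974237011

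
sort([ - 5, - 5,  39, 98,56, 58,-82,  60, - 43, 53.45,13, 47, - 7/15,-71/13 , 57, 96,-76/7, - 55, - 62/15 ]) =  [-82, - 55, - 43, -76/7, - 71/13 , - 5,-5, - 62/15,- 7/15 , 13,39,47,53.45, 56,57,58,60,96, 98 ] 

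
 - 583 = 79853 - 80436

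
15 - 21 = -6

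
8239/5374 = 1 + 2865/5374 = 1.53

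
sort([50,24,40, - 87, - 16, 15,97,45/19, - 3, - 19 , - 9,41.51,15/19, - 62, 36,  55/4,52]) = [ - 87, - 62,-19, - 16, - 9 , - 3, 15/19,45/19, 55/4 , 15, 24,36,40, 41.51,50,52,97]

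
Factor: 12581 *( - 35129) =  - 441957949 = - 23^1*547^1*35129^1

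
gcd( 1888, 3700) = 4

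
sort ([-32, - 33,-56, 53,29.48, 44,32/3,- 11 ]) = [ - 56,- 33, - 32, - 11,32/3, 29.48,44,  53 ]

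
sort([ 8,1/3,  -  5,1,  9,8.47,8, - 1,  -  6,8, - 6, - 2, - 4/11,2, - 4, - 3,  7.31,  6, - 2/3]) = [ - 6 , - 6, - 5, - 4, - 3, - 2 , - 1,-2/3, - 4/11, 1/3, 1,2, 6,7.31,8, 8 , 8,8.47,9]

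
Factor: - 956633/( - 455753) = 17^( - 2)*19^( - 1 )*83^(-1) * 956633^1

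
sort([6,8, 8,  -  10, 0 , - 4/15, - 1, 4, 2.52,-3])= [ - 10,-3,  -  1, - 4/15, 0, 2.52,  4, 6, 8,8]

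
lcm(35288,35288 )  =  35288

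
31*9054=280674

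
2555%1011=533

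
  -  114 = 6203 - 6317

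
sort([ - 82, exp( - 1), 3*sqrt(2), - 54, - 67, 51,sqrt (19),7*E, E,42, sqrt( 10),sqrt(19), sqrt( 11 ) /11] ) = [ - 82, - 67, - 54, sqrt(11) /11, exp( - 1), E,  sqrt(10 ),3*sqrt( 2), sqrt( 19), sqrt ( 19 ), 7*E, 42 , 51]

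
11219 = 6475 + 4744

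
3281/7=3281/7= 468.71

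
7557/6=1259  +  1/2  =  1259.50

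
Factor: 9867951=3^2*31^1* 113^1*313^1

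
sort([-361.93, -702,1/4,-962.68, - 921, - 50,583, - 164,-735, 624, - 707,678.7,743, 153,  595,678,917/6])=[ - 962.68, - 921, - 735,- 707, - 702,-361.93, - 164, - 50,1/4,917/6 , 153, 583 , 595,624,  678,678.7,743] 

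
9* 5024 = 45216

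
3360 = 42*80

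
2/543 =2/543 = 0.00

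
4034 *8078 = 32586652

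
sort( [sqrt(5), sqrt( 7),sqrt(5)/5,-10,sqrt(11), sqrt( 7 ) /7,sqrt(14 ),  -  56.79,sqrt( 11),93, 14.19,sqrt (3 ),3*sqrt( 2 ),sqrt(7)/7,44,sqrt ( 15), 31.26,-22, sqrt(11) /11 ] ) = [-56.79, - 22, - 10,sqrt(11 )/11, sqrt(7)/7,sqrt(7)/7,sqrt(5)/5,  sqrt(3), sqrt( 5),sqrt(7), sqrt( 11 ),  sqrt(11) , sqrt(14) , sqrt( 15 ),3*sqrt( 2 ), 14.19,31.26,44,  93]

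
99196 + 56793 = 155989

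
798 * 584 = 466032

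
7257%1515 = 1197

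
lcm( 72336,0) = 0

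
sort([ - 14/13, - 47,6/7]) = [ - 47, - 14/13, 6/7]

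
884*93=82212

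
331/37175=331/37175 = 0.01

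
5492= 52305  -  46813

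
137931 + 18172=156103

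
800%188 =48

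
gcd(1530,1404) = 18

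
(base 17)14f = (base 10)372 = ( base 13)228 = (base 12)270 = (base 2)101110100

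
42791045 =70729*605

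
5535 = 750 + 4785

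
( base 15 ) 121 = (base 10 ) 256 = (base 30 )8g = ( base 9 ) 314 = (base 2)100000000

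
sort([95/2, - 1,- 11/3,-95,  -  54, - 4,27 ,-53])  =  [-95, - 54, - 53, - 4, - 11/3,-1, 27, 95/2]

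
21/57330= 1/2730 = 0.00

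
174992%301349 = 174992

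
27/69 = 9/23 = 0.39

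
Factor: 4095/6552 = 5/8 = 2^( - 3)* 5^1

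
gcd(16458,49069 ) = 1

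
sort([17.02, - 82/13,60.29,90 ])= [ - 82/13,17.02,  60.29, 90] 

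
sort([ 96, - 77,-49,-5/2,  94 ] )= [ - 77,-49,  -  5/2, 94,96 ]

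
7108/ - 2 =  - 3554 + 0/1 = - 3554.00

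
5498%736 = 346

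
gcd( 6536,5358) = 38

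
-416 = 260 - 676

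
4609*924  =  4258716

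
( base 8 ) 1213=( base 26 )p1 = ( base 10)651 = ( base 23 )157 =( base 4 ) 22023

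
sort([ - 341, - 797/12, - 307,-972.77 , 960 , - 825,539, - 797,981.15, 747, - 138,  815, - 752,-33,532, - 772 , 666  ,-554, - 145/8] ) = [ - 972.77, - 825, - 797 ,-772, - 752, - 554,  -  341, - 307, - 138, - 797/12,-33, - 145/8, 532, 539, 666, 747,815 , 960 , 981.15] 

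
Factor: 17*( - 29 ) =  - 17^1*29^1= - 493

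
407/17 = 23 + 16/17 = 23.94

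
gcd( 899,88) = 1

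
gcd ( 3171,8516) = 1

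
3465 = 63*55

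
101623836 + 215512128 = 317135964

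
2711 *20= 54220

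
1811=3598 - 1787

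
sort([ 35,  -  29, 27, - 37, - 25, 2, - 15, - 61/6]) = [- 37, - 29, - 25, -15, - 61/6, 2, 27, 35]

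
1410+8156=9566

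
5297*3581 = 18968557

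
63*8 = 504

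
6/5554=3/2777  =  0.00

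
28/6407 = 28/6407 = 0.00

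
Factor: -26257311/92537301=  - 3^2*972493^1*30845767^(-1)= - 8752437/30845767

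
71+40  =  111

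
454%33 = 25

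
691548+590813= 1282361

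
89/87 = 89/87 = 1.02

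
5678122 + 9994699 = 15672821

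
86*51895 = 4462970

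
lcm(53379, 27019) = 2188539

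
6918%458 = 48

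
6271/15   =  6271/15 = 418.07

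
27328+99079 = 126407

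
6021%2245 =1531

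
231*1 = 231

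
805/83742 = 805/83742 =0.01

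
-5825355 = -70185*83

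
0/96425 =0=0.00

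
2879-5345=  - 2466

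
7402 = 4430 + 2972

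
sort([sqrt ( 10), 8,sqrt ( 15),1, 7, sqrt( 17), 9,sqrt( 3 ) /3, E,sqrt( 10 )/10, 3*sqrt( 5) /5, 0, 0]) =[ 0 , 0, sqrt( 10 ) /10 , sqrt( 3)/3, 1, 3*sqrt( 5) /5,E,sqrt (10),sqrt( 15), sqrt (17),7, 8, 9 ]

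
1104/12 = 92 = 92.00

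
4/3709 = 4/3709  =  0.00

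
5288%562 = 230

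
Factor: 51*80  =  4080 = 2^4*3^1*5^1*17^1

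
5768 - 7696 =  - 1928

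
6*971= 5826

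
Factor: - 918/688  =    -  2^(-3)*3^3*17^1*43^( - 1 ) =- 459/344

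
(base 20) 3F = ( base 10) 75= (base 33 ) 29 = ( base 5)300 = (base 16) 4b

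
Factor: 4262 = 2^1*2131^1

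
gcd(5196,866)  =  866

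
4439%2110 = 219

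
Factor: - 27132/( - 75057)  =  2^2*7^1*  17^1*19^1*127^( - 1)*197^ ( - 1) = 9044/25019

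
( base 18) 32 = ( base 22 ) 2C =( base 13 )44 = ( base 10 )56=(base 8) 70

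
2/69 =2/69  =  0.03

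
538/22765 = 538/22765 = 0.02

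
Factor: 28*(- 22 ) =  - 616=- 2^3*7^1*11^1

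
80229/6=26743/2 = 13371.50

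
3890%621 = 164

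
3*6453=19359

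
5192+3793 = 8985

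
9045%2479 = 1608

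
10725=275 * 39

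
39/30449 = 39/30449 = 0.00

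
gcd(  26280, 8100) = 180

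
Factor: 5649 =3^1*7^1 * 269^1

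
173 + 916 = 1089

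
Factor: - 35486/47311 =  - 2^1*11^ ( - 1 )*17^( - 1)*23^ (-1)*1613^1 = - 3226/4301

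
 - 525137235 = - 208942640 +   -  316194595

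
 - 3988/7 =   -  570 + 2/7 =-569.71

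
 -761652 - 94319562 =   -  95081214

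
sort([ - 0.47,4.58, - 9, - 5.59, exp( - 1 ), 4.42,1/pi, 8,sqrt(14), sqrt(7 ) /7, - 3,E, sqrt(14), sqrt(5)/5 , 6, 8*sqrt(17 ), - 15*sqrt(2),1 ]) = [ - 15*sqrt(2) , - 9, - 5.59,- 3,-0.47 , 1/pi, exp( - 1), sqrt(7 ) /7 , sqrt ( 5 )/5, 1, E, sqrt( 14) , sqrt( 14), 4.42, 4.58, 6,  8,8*sqrt( 17 ) ] 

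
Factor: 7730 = 2^1*5^1 * 773^1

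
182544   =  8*22818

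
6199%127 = 103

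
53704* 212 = 11385248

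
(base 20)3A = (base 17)42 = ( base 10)70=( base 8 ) 106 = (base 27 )2G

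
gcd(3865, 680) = 5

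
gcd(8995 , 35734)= 1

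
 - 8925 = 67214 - 76139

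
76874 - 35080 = 41794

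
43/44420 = 43/44420 =0.00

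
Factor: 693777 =3^1 * 7^1 * 33037^1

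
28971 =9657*3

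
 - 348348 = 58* ( - 6006 ) 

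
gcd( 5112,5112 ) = 5112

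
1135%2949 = 1135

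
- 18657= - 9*2073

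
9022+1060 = 10082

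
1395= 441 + 954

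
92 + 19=111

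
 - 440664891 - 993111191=  -  1433776082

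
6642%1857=1071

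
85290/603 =141 + 89/201 = 141.44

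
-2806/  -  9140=1403/4570 = 0.31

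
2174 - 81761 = - 79587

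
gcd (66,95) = 1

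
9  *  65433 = 588897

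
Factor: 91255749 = 3^1 * 13^1*113^1*20707^1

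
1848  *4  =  7392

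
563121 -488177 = 74944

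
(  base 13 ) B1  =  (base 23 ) 66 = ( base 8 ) 220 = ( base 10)144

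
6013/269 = 6013/269 = 22.35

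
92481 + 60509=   152990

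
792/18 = 44= 44.00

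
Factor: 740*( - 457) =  - 2^2*5^1* 37^1*457^1  =  - 338180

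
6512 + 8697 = 15209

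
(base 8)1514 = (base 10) 844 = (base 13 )4cc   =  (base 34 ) os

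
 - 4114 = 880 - 4994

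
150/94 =75/47 = 1.60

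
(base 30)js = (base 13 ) 370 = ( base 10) 598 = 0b1001010110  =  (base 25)NN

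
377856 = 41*9216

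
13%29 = 13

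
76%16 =12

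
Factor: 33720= 2^3*3^1 * 5^1*281^1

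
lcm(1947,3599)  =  118767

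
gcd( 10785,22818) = 3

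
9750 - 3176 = 6574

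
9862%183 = 163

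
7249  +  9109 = 16358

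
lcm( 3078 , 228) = 6156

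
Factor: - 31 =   -  31^1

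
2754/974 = 2 + 403/487 = 2.83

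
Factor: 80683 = 80683^1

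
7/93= 7/93  =  0.08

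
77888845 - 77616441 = 272404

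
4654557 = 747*6231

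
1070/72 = 535/36 = 14.86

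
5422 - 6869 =  -  1447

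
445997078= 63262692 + 382734386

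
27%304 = 27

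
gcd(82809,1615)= 1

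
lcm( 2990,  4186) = 20930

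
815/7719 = 815/7719 = 0.11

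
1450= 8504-7054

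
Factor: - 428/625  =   - 2^2 * 5^ ( - 4 ) *107^1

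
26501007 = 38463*689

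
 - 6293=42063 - 48356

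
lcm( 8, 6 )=24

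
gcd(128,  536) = 8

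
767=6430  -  5663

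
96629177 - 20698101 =75931076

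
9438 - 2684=6754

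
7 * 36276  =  253932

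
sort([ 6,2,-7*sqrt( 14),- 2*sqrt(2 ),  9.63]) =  [ - 7*sqrt( 14), -2*sqrt (2),2,6,9.63]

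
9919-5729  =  4190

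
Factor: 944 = 2^4* 59^1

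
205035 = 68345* 3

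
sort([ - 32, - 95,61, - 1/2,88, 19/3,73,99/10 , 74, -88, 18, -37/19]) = [ - 95, - 88, - 32, - 37/19, - 1/2,19/3,99/10,18, 61, 73, 74, 88]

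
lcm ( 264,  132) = 264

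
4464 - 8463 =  - 3999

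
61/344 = 61/344 = 0.18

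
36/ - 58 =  - 18/29  =  - 0.62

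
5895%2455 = 985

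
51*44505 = 2269755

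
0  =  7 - 7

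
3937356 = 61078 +3876278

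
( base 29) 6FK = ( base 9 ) 7482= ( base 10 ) 5501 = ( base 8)12575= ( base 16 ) 157d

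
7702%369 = 322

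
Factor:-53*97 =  - 53^1 *97^1 = - 5141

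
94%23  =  2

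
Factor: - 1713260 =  - 2^2 * 5^1*17^1 *5039^1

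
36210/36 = 6035/6 = 1005.83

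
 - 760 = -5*152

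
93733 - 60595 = 33138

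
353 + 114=467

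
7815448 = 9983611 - 2168163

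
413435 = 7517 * 55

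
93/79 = 93/79  =  1.18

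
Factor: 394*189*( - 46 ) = - 2^2 * 3^3*7^1 * 23^1 * 197^1 = - 3425436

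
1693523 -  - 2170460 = 3863983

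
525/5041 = 525/5041=0.10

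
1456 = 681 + 775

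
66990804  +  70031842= 137022646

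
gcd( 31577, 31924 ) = 347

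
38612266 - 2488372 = 36123894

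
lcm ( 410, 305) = 25010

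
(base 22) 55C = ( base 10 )2542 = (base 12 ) 157a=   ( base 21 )5G1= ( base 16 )9EE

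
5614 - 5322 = 292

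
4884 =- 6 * (  -  814 )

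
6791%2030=701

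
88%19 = 12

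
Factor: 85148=2^2*7^1 * 3041^1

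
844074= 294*2871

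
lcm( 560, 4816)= 24080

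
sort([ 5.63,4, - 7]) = [ - 7,4, 5.63]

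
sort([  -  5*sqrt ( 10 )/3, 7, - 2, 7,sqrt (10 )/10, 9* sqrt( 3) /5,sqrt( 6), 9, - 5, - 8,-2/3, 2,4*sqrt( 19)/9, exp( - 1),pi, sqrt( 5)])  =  [ - 8, - 5 * sqrt( 10 )/3 , - 5, - 2, - 2/3 , sqrt( 10 )/10, exp( - 1 ),4*sqrt( 19)/9,2, sqrt(5),sqrt( 6), 9 * sqrt( 3 )/5,pi, 7 , 7, 9]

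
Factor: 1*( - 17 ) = -17^1  =  -17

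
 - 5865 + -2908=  - 8773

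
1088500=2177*500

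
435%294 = 141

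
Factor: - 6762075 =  - 3^1*5^2*29^1*3109^1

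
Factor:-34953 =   -  3^1*61^1*191^1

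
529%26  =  9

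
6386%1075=1011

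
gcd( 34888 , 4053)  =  7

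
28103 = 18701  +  9402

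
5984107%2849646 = 284815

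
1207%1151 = 56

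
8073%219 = 189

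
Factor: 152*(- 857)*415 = - 2^3*5^1*19^1*83^1*857^1= - 54059560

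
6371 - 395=5976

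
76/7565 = 76/7565 = 0.01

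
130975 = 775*169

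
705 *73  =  51465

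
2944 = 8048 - 5104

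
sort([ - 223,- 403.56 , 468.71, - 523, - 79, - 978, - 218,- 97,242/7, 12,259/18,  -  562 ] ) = [ - 978, - 562 , - 523,- 403.56  , - 223, - 218, - 97, - 79, 12, 259/18 , 242/7, 468.71]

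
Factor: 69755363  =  31^1*1409^1*1597^1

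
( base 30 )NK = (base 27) q8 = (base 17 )27D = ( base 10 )710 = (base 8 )1306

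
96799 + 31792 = 128591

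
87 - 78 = 9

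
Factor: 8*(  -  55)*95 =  - 41800  =  - 2^3*5^2*11^1*19^1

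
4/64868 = 1/16217 = 0.00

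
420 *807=338940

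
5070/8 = 633 + 3/4 =633.75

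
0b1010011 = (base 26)35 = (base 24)3b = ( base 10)83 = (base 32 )2j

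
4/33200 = 1/8300 = 0.00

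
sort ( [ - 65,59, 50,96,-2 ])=[-65,-2,50,  59, 96]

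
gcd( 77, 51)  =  1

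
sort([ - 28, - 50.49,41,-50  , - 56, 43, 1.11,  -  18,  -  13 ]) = [-56, - 50.49,-50,  -  28,  -  18, - 13, 1.11,41 , 43]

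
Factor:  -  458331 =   -  3^1*152777^1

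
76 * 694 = 52744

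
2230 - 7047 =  - 4817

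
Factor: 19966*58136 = 2^4*13^2*43^1*67^1*149^1 = 1160743376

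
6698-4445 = 2253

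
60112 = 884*68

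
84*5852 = 491568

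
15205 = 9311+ 5894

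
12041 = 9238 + 2803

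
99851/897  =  99851/897 = 111.32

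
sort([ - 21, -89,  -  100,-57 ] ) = [  -  100, - 89 ,  -  57, - 21 ] 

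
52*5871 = 305292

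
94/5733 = 94/5733 = 0.02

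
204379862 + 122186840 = 326566702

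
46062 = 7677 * 6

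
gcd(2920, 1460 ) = 1460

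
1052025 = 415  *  2535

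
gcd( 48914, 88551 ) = 1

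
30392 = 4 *7598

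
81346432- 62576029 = 18770403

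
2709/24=112+7/8 = 112.88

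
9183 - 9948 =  - 765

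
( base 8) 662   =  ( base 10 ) 434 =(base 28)FE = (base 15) 1DE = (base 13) 275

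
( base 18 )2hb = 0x3c5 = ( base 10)965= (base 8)1705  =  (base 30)125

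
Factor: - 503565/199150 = -2^( - 1)*3^1*5^ ( - 1)*7^( - 1 )*59^1 =- 177/70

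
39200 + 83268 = 122468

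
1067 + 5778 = 6845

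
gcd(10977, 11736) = 3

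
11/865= 11/865 = 0.01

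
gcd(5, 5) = 5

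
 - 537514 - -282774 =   -  254740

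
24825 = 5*4965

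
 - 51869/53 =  -51869/53 = - 978.66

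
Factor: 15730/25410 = 3^ (  -  1)*7^ ( - 1)*13^1=13/21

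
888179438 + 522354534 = 1410533972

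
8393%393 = 140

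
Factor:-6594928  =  -2^4*23^1 * 17921^1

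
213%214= 213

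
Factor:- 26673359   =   - 19^1*29^1*48409^1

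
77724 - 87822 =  - 10098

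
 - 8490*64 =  - 543360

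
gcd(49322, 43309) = 7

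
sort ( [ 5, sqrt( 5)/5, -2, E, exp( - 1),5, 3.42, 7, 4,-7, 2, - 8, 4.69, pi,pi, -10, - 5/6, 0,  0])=[-10,-8 ,-7 , - 2,-5/6, 0,0, exp(- 1), sqrt( 5)/5, 2, E,pi,pi, 3.42, 4,  4.69,5, 5, 7]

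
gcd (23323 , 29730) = 1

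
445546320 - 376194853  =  69351467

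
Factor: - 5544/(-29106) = 4/21 = 2^2*3^( - 1 )*7^(  -  1)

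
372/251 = 1  +  121/251 = 1.48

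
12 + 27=39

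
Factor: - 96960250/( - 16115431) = 2^1*5^3*31^1*313^( - 1)*12511^1*51487^( - 1) 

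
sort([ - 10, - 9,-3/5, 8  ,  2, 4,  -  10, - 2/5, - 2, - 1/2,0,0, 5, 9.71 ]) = [  -  10, - 10, - 9, - 2, - 3/5, - 1/2, - 2/5, 0, 0, 2, 4, 5, 8, 9.71]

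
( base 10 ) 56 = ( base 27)22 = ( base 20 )2G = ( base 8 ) 70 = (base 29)1r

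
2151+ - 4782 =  - 2631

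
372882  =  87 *4286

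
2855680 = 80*35696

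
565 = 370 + 195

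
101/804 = 101/804 = 0.13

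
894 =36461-35567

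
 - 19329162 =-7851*2462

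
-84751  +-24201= - 108952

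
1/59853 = 1/59853 = 0.00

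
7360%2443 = 31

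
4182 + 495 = 4677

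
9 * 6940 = 62460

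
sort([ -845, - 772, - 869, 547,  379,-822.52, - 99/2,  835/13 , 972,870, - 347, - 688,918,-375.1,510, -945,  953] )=[ - 945, - 869, - 845, - 822.52, - 772, - 688,-375.1,  -  347, - 99/2 , 835/13,379,510,547, 870,918,953 , 972] 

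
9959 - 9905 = 54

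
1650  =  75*22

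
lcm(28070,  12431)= 870170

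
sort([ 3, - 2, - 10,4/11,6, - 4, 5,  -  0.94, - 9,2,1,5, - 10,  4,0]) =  [ - 10, - 10, - 9, - 4, - 2, - 0.94,0,4/11,1,  2,3, 4, 5, 5, 6 ]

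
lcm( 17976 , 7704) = 53928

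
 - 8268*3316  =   - 27416688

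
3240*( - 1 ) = -3240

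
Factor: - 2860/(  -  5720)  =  1/2 = 2^(-1)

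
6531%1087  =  9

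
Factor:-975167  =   - 31^1*83^1*379^1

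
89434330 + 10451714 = 99886044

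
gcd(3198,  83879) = 1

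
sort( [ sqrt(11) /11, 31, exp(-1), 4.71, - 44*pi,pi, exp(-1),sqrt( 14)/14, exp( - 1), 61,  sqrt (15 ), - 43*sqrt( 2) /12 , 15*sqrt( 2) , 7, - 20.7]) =[  -  44*pi, - 20.7,-43*sqrt( 2)/12,sqrt( 14)/14,sqrt(11)/11, exp (-1),exp (  -  1),exp(-1), pi, sqrt( 15),4.71  ,  7, 15*sqrt( 2), 31, 61]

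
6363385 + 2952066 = 9315451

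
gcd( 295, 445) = 5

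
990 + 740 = 1730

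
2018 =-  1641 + 3659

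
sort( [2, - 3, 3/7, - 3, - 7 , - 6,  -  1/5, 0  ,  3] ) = [ - 7, - 6, - 3, - 3, - 1/5 , 0,3/7,2, 3 ]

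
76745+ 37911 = 114656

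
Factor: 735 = 3^1 *5^1*7^2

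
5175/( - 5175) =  - 1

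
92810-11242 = 81568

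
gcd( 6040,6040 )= 6040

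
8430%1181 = 163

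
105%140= 105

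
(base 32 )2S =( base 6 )232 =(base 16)5C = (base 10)92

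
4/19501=4/19501=0.00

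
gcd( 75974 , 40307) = 1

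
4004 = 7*572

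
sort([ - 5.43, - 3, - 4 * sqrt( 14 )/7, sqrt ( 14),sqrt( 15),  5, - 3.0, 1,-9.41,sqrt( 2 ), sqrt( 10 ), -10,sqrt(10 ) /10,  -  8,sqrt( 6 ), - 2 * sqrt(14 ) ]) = [ - 10, - 9.41,  -  8, - 2 * sqrt( 14 ), - 5.43, - 3, - 3.0,-4*sqrt( 14) /7,sqrt(10 ) /10 , 1 , sqrt( 2), sqrt( 6 ),sqrt(10 ) , sqrt(14 ),sqrt( 15 ),5] 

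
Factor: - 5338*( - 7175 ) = 2^1*5^2*7^1 * 17^1*41^1*157^1 = 38300150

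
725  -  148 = 577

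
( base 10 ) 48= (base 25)1N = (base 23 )22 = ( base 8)60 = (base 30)1i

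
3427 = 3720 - 293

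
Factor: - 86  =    -  2^1*43^1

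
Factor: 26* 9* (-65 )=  - 2^1*3^2*5^1*13^2 = - 15210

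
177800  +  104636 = 282436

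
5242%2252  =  738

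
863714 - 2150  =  861564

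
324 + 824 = 1148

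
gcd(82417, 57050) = 1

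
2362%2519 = 2362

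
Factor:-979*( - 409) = 400411  =  11^1*89^1*409^1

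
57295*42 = 2406390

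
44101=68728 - 24627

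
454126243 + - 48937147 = 405189096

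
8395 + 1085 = 9480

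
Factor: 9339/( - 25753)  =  -3^1 * 7^(  -  1 )*11^1*13^( - 1)= - 33/91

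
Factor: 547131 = 3^1*13^1 * 14029^1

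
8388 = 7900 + 488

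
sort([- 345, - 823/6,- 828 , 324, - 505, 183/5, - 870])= [-870,-828,- 505 ,-345,-823/6,183/5,324] 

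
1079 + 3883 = 4962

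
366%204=162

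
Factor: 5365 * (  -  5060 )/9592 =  - 2^( - 1)*5^2*23^1*29^1*37^1*109^ (-1) = - 616975/218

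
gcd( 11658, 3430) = 2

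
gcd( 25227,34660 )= 1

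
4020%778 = 130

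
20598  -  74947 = - 54349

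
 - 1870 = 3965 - 5835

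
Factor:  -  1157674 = -2^1 * 7^2*11813^1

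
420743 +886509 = 1307252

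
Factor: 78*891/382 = 34749/191= 3^5*11^1*13^1*191^ ( - 1)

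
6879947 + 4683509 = 11563456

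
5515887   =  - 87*( - 63401 ) 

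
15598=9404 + 6194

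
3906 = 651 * 6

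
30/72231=10/24077  =  0.00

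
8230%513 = 22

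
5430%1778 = 96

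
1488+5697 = 7185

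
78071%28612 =20847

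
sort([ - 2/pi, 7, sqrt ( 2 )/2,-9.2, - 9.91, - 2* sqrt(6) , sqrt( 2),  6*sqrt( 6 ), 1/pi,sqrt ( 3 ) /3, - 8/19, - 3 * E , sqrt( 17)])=[ - 9.91, - 9.2, - 3*E ,-2 *sqrt(6 ), - 2/pi, - 8/19,1/pi, sqrt(3 )/3,sqrt( 2)/2, sqrt( 2), sqrt( 17),7, 6 * sqrt( 6) ] 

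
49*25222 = 1235878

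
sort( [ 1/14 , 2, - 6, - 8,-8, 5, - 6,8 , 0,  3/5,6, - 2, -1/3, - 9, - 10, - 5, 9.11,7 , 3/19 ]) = [ - 10, - 9, - 8, - 8,-6, - 6, - 5, - 2, - 1/3,0,1/14, 3/19,3/5,  2, 5, 6,7,8,9.11 ] 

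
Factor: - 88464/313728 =- 97/344  =  -2^( - 3 )*43^( - 1)*97^1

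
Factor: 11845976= 2^3*439^1*3373^1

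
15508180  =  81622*190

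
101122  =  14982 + 86140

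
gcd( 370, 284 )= 2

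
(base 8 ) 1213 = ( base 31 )L0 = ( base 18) 203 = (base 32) KB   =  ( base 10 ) 651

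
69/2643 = 23/881  =  0.03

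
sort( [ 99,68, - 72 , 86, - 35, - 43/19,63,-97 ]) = [ - 97, - 72, - 35, -43/19,63,68,  86,99]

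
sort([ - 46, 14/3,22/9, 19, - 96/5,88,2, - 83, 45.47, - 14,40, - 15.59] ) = [ - 83, - 46,-96/5, - 15.59, - 14, 2,22/9, 14/3,  19,  40, 45.47, 88 ]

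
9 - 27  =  -18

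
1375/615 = 2  +  29/123 = 2.24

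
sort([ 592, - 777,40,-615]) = [ - 777, - 615,40,  592] 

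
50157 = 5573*9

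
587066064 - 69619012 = 517447052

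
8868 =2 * 4434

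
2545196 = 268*9497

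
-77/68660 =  - 1 + 68583/68660 = -  0.00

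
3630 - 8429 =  -4799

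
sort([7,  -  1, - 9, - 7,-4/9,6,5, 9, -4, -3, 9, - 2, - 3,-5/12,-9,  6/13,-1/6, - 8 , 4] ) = [ - 9, - 9, - 8 ,-7, - 4, -3, - 3,-2,-1, - 4/9,-5/12, - 1/6, 6/13, 4, 5, 6, 7,9, 9] 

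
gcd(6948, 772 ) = 772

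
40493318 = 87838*461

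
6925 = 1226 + 5699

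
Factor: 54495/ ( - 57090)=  - 2^ (-1)*3^1*7^1*11^( - 1) = - 21/22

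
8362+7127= 15489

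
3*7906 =23718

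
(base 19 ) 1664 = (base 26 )DDH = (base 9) 13478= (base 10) 9143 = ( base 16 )23B7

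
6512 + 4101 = 10613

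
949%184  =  29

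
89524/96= 22381/24 = 932.54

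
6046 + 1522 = 7568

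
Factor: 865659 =3^1*19^1*15187^1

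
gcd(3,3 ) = 3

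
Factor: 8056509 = 3^1*23^1*59^1*1979^1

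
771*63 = 48573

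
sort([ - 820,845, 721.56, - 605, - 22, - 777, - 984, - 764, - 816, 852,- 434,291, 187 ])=[ - 984, -820, - 816, - 777 , - 764,-605, - 434, - 22,187,291 , 721.56 , 845,852]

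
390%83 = 58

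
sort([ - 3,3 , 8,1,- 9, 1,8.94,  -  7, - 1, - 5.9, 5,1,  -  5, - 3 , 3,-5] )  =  [ - 9,  -  7 , - 5.9, - 5, - 5, - 3,-3, - 1, 1,1,1 , 3,3,5, 8, 8.94] 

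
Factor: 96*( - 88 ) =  - 8448= - 2^8*3^1*11^1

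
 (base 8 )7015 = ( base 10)3597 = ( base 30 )3TR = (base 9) 4836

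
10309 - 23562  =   - 13253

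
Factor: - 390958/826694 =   -  195479/413347   =  -11^(-1 )*53^( - 1 )* 709^( -1 )*195479^1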